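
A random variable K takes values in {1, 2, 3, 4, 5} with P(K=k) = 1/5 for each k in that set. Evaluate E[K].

E[K] = Σ k·P(K=k)
 = 1·1/5 + 2·1/5 + 3·1/5 + 4·1/5 + 5·1/5
 = 1/5 + 2/5 + 3/5 + 4/5 + 1
 = 3

3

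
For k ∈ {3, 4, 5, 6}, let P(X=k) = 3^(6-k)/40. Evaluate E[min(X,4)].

E[min(X,4)] = Σ min(x,4)·P(X=x)
 = 3·27/40 + 4·9/40 + 4·3/40 + 4·1/40
 = 81/40 + 9/10 + 3/10 + 1/10
 = 133/40

3.325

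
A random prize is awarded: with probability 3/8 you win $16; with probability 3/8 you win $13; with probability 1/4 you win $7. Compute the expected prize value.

E[payout] = 16·3/8 + 13·3/8 + 7·1/4
 = 6 + 39/8 + 7/4
 = 101/8

12.625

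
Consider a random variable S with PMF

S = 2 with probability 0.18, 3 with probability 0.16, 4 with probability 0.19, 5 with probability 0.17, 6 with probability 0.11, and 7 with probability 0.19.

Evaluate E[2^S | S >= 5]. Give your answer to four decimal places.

P(S >= 5) = 0.17 + 0.11 + 0.19 = 0.47.
E[2^S | S >= 5] = [32·0.17 + 64·0.11 + 128·0.19] / 0.47
 = 36.8 / 0.47
 = 3680/47

78.2979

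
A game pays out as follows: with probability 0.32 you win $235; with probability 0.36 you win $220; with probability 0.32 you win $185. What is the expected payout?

213.6

E[payout] = 235·0.32 + 220·0.36 + 185·0.32
 = 75.2 + 79.2 + 59.2
 = 213.6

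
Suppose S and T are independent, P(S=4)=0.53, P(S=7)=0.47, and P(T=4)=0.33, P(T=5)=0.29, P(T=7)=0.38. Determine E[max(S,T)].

6.1679

E[max(S,T)] = Σ_s Σ_t max(s,t) · P(S=s)P(T=t)
 = 4·0.1749 + 5·0.1537 + 7·0.2014 + 7·0.1551 + 7·0.1363 + 7·0.1786
 = 0.6996 + 0.7685 + 1.4098 + 1.0857 + 0.9541 + 1.2502
 = 6.1679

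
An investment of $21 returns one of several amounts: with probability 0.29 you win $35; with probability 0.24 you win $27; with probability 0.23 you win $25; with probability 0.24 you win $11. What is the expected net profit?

E[payout] = 35·0.29 + 27·0.24 + 25·0.23 + 11·0.24
 = 10.15 + 6.48 + 5.75 + 2.64
 = 25.02
Net = 25.02 - 21 = 4.02

4.02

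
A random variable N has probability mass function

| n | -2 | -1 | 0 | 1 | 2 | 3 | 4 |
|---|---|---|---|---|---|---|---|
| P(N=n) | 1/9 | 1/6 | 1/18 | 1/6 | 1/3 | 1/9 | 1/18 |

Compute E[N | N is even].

P(N is even) = 1/9 + 1/18 + 1/3 + 1/18 = 5/9.
E[N | N is even] = [(-2)·1/9 + 0·1/18 + 2·1/3 + 4·1/18] / (5/9)
 = 2/3 / (5/9)
 = 6/5

1.2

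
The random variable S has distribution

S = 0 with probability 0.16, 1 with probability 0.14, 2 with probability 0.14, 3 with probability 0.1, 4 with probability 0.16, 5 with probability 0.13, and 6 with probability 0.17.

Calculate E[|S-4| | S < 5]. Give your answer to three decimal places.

2.057

P(S < 5) = 0.16 + 0.14 + 0.14 + 0.1 + 0.16 = 0.7.
E[|S-4| | S < 5] = [4·0.16 + 3·0.14 + 2·0.14 + 1·0.1 + 0·0.16] / 0.7
 = 1.44 / 0.7
 = 72/35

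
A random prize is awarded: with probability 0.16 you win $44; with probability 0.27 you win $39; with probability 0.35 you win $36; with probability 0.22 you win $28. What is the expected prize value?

36.33

E[payout] = 44·0.16 + 39·0.27 + 36·0.35 + 28·0.22
 = 7.04 + 10.53 + 12.6 + 6.16
 = 36.33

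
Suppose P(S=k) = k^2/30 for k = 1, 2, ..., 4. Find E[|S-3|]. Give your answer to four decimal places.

0.7333

E[|S-3|] = Σ |s-3|·P(S=s)
 = 2·1/30 + 1·2/15 + 0·3/10 + 1·8/15
 = 1/15 + 2/15 + 0 + 8/15
 = 11/15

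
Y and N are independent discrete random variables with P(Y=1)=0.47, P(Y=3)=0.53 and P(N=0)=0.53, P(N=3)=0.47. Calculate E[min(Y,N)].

E[min(Y,N)] = Σ_y Σ_n min(y,n) · P(Y=y)P(N=n)
 = 0·0.2491 + 1·0.2209 + 0·0.2809 + 3·0.2491
 = 0 + 0.2209 + 0 + 0.7473
 = 0.9682

0.9682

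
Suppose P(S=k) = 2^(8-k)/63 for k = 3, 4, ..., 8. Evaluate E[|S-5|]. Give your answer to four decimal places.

1.4444

E[|S-5|] = Σ |s-5|·P(S=s)
 = 2·32/63 + 1·16/63 + 0·8/63 + 1·4/63 + 2·2/63 + 3·1/63
 = 64/63 + 16/63 + 0 + 4/63 + 4/63 + 1/21
 = 13/9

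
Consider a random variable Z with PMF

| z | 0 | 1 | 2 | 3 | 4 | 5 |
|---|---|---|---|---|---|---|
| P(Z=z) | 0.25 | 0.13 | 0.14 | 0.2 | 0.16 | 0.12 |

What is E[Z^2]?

8.05

E[Z^2] = Σ z^2·P(Z=z)
 = 0·0.25 + 1·0.13 + 4·0.14 + 9·0.2 + 16·0.16 + 25·0.12
 = 0 + 0.13 + 0.56 + 1.8 + 2.56 + 3
 = 8.05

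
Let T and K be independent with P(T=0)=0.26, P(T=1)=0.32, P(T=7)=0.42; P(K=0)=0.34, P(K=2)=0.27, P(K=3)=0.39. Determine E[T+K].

E[T+K] = Σ_t Σ_k (t+k) · P(T=t)P(K=k)
 = 0·0.0884 + 2·0.0702 + 3·0.1014 + 1·0.1088 + 3·0.0864 + 4·0.1248 + 7·0.1428 + 9·0.1134 + 10·0.1638
 = 0 + 0.1404 + 0.3042 + 0.1088 + 0.2592 + 0.4992 + 0.9996 + 1.0206 + 1.638
 = 4.97

4.97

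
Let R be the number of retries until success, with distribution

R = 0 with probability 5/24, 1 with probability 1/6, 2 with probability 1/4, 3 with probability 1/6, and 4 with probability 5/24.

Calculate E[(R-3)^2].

3

E[(R-3)^2] = Σ (r-3)^2·P(R=r)
 = 9·5/24 + 4·1/6 + 1·1/4 + 0·1/6 + 1·5/24
 = 15/8 + 2/3 + 1/4 + 0 + 5/24
 = 3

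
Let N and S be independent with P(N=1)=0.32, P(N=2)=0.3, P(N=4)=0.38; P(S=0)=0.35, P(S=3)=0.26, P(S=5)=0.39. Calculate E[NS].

E[NS] = Σ_n Σ_s ns · P(N=n)P(S=s)
 = 0·0.112 + 3·0.0832 + 5·0.1248 + 0·0.105 + 6·0.078 + 10·0.117 + 0·0.133 + 12·0.0988 + 20·0.1482
 = 0 + 0.2496 + 0.624 + 0 + 0.468 + 1.17 + 0 + 1.1856 + 2.964
 = 6.6612

6.6612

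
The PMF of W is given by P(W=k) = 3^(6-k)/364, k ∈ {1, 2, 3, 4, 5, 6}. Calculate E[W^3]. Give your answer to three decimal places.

7.657

E[W^3] = Σ w^3·P(W=w)
 = 1·243/364 + 8·81/364 + 27·27/364 + 64·9/364 + 125·3/364 + 216·1/364
 = 243/364 + 162/91 + 729/364 + 144/91 + 375/364 + 54/91
 = 2787/364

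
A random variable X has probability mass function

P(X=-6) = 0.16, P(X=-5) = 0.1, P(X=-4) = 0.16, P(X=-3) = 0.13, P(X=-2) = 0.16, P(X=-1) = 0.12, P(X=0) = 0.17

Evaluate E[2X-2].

E[2X-2] = Σ (2x-2)·P(X=x)
 = (-14)·0.16 + (-12)·0.1 + (-10)·0.16 + (-8)·0.13 + (-6)·0.16 + (-4)·0.12 + (-2)·0.17
 = (-2.24) + (-1.2) + (-1.6) + (-1.04) + (-0.96) + (-0.48) + (-0.34)
 = -7.86

-7.86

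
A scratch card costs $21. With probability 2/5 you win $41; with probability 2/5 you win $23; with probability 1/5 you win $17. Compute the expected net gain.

8

E[payout] = 41·2/5 + 23·2/5 + 17·1/5
 = 82/5 + 46/5 + 17/5
 = 29
Net = 29 - 21 = 8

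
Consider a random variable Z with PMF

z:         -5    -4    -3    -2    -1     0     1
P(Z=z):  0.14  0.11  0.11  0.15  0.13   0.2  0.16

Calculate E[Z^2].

7.14

E[Z^2] = Σ z^2·P(Z=z)
 = 25·0.14 + 16·0.11 + 9·0.11 + 4·0.15 + 1·0.13 + 0·0.2 + 1·0.16
 = 3.5 + 1.76 + 0.99 + 0.6 + 0.13 + 0 + 0.16
 = 7.14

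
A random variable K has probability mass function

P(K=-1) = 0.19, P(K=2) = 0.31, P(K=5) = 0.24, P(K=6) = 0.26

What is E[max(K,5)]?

E[max(K,5)] = Σ max(k,5)·P(K=k)
 = 5·0.19 + 5·0.31 + 5·0.24 + 6·0.26
 = 0.95 + 1.55 + 1.2 + 1.56
 = 5.26

5.26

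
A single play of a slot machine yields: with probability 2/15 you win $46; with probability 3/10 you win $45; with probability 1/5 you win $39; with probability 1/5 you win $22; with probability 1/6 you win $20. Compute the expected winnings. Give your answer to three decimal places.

35.167

E[payout] = 46·2/15 + 45·3/10 + 39·1/5 + 22·1/5 + 20·1/6
 = 92/15 + 27/2 + 39/5 + 22/5 + 10/3
 = 211/6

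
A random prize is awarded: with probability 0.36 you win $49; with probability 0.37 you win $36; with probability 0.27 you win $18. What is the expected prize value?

35.82

E[payout] = 49·0.36 + 36·0.37 + 18·0.27
 = 17.64 + 13.32 + 4.86
 = 35.82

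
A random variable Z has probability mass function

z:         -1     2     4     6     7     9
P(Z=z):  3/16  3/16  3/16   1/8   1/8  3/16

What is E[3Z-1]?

11.75

E[3Z-1] = Σ (3z-1)·P(Z=z)
 = (-4)·3/16 + 5·3/16 + 11·3/16 + 17·1/8 + 20·1/8 + 26·3/16
 = (-3/4) + 15/16 + 33/16 + 17/8 + 5/2 + 39/8
 = 47/4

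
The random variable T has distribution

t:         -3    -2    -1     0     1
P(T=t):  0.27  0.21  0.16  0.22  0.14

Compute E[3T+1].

-2.75

E[3T+1] = Σ (3t+1)·P(T=t)
 = (-8)·0.27 + (-5)·0.21 + (-2)·0.16 + 1·0.22 + 4·0.14
 = (-2.16) + (-1.05) + (-0.32) + 0.22 + 0.56
 = -2.75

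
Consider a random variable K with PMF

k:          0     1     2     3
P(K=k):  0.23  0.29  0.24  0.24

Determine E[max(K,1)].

E[max(K,1)] = Σ max(k,1)·P(K=k)
 = 1·0.23 + 1·0.29 + 2·0.24 + 3·0.24
 = 0.23 + 0.29 + 0.48 + 0.72
 = 1.72

1.72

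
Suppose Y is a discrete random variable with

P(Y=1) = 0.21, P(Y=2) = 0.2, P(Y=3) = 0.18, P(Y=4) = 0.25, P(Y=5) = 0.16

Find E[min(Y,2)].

E[min(Y,2)] = Σ min(y,2)·P(Y=y)
 = 1·0.21 + 2·0.2 + 2·0.18 + 2·0.25 + 2·0.16
 = 0.21 + 0.4 + 0.36 + 0.5 + 0.32
 = 1.79

1.79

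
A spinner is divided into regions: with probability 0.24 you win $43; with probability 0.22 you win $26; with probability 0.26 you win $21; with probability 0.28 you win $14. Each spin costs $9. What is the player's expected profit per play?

16.42

E[payout] = 43·0.24 + 26·0.22 + 21·0.26 + 14·0.28
 = 10.32 + 5.72 + 5.46 + 3.92
 = 25.42
Net = 25.42 - 9 = 16.42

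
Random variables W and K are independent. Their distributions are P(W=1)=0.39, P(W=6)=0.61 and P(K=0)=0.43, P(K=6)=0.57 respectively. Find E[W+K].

7.47

E[W+K] = Σ_w Σ_k (w+k) · P(W=w)P(K=k)
 = 1·0.1677 + 7·0.2223 + 6·0.2623 + 12·0.3477
 = 0.1677 + 1.5561 + 1.5738 + 4.1724
 = 7.47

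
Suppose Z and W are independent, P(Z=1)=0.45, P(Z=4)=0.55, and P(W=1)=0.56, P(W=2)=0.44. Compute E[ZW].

3.816

E[ZW] = Σ_z Σ_w zw · P(Z=z)P(W=w)
 = 1·0.252 + 2·0.198 + 4·0.308 + 8·0.242
 = 0.252 + 0.396 + 1.232 + 1.936
 = 3.816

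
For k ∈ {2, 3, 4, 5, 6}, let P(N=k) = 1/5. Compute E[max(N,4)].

E[max(N,4)] = Σ max(n,4)·P(N=n)
 = 4·1/5 + 4·1/5 + 4·1/5 + 5·1/5 + 6·1/5
 = 4/5 + 4/5 + 4/5 + 1 + 6/5
 = 23/5

4.6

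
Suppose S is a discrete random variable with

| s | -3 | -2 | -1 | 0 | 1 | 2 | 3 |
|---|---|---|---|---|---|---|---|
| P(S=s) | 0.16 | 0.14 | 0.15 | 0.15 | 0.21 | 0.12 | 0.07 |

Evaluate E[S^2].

3.47

E[S^2] = Σ s^2·P(S=s)
 = 9·0.16 + 4·0.14 + 1·0.15 + 0·0.15 + 1·0.21 + 4·0.12 + 9·0.07
 = 1.44 + 0.56 + 0.15 + 0 + 0.21 + 0.48 + 0.63
 = 3.47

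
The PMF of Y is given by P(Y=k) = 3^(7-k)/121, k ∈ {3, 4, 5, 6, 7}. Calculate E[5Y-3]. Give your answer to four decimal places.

E[5Y-3] = Σ (5y-3)·P(Y=y)
 = 12·81/121 + 17·27/121 + 22·9/121 + 27·3/121 + 32·1/121
 = 972/121 + 459/121 + 18/11 + 81/121 + 32/121
 = 1742/121

14.3967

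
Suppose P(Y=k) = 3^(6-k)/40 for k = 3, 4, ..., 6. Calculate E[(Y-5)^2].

2.95

E[(Y-5)^2] = Σ (y-5)^2·P(Y=y)
 = 4·27/40 + 1·9/40 + 0·3/40 + 1·1/40
 = 27/10 + 9/40 + 0 + 1/40
 = 59/20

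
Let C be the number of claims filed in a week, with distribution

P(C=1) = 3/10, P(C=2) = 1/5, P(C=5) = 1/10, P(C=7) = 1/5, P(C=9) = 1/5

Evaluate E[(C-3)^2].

12.2

E[(C-3)^2] = Σ (c-3)^2·P(C=c)
 = 4·3/10 + 1·1/5 + 4·1/10 + 16·1/5 + 36·1/5
 = 6/5 + 1/5 + 2/5 + 16/5 + 36/5
 = 61/5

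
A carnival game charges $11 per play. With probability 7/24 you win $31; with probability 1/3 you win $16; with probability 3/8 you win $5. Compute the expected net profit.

E[payout] = 31·7/24 + 16·1/3 + 5·3/8
 = 217/24 + 16/3 + 15/8
 = 65/4
Net = 65/4 - 11 = 21/4

5.25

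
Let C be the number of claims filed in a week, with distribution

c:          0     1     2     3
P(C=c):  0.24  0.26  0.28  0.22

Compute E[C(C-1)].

E[C(C-1)] = Σ c(c-1)·P(C=c)
 = 0·0.24 + 0·0.26 + 2·0.28 + 6·0.22
 = 0 + 0 + 0.56 + 1.32
 = 1.88

1.88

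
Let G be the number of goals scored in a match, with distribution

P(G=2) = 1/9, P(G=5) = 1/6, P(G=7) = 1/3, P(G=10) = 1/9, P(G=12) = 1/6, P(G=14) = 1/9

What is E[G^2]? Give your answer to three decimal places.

77.833

E[G^2] = Σ g^2·P(G=g)
 = 4·1/9 + 25·1/6 + 49·1/3 + 100·1/9 + 144·1/6 + 196·1/9
 = 4/9 + 25/6 + 49/3 + 100/9 + 24 + 196/9
 = 467/6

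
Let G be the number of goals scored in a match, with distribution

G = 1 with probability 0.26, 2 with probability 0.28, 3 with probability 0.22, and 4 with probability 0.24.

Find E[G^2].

7.2

E[G^2] = Σ g^2·P(G=g)
 = 1·0.26 + 4·0.28 + 9·0.22 + 16·0.24
 = 0.26 + 1.12 + 1.98 + 3.84
 = 7.2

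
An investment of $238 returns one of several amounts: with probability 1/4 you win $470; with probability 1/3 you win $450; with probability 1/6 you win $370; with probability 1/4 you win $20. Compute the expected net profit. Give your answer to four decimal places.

E[payout] = 470·1/4 + 450·1/3 + 370·1/6 + 20·1/4
 = 235/2 + 150 + 185/3 + 5
 = 2005/6
Net = 2005/6 - 238 = 577/6

96.1667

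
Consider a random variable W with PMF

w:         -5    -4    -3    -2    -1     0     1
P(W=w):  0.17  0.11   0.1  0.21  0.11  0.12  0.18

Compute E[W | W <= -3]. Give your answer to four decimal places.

P(W <= -3) = 0.17 + 0.11 + 0.1 = 0.38.
E[W | W <= -3] = [(-5)·0.17 + (-4)·0.11 + (-3)·0.1] / 0.38
 = -1.59 / 0.38
 = -159/38

-4.1842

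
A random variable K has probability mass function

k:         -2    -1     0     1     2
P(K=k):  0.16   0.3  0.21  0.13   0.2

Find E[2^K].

E[2^K] = Σ 2^k·P(K=k)
 = 0.25·0.16 + 0.5·0.3 + 1·0.21 + 2·0.13 + 4·0.2
 = 0.04 + 0.15 + 0.21 + 0.26 + 0.8
 = 1.46

1.46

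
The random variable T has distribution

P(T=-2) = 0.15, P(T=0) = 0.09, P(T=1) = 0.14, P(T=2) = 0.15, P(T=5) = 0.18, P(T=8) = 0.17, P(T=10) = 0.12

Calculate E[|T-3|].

3.5

E[|T-3|] = Σ |t-3|·P(T=t)
 = 5·0.15 + 3·0.09 + 2·0.14 + 1·0.15 + 2·0.18 + 5·0.17 + 7·0.12
 = 0.75 + 0.27 + 0.28 + 0.15 + 0.36 + 0.85 + 0.84
 = 3.5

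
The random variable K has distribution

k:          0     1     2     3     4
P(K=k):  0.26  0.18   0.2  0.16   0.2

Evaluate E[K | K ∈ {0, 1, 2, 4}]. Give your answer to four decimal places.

P(K ∈ {0, 1, 2, 4}) = 0.26 + 0.18 + 0.2 + 0.2 = 0.84.
E[K | K ∈ {0, 1, 2, 4}] = [0·0.26 + 1·0.18 + 2·0.2 + 4·0.2] / 0.84
 = 1.38 / 0.84
 = 23/14

1.6429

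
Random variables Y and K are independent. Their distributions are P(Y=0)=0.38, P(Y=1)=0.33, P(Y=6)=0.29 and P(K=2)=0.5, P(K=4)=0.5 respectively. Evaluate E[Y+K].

5.07

E[Y+K] = Σ_y Σ_k (y+k) · P(Y=y)P(K=k)
 = 2·0.19 + 4·0.19 + 3·0.165 + 5·0.165 + 8·0.145 + 10·0.145
 = 0.38 + 0.76 + 0.495 + 0.825 + 1.16 + 1.45
 = 5.07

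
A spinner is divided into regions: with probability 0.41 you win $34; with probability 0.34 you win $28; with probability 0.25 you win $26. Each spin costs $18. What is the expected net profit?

E[payout] = 34·0.41 + 28·0.34 + 26·0.25
 = 13.94 + 9.52 + 6.5
 = 29.96
Net = 29.96 - 18 = 11.96

11.96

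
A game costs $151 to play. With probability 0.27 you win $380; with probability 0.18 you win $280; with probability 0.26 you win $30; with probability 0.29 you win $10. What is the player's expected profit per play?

12.7

E[payout] = 380·0.27 + 280·0.18 + 30·0.26 + 10·0.29
 = 102.6 + 50.4 + 7.8 + 2.9
 = 163.7
Net = 163.7 - 151 = 12.7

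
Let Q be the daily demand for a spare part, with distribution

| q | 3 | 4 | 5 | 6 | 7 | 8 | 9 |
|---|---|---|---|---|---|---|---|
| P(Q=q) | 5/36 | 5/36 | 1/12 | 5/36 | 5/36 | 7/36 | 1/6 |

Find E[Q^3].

321.75

E[Q^3] = Σ q^3·P(Q=q)
 = 27·5/36 + 64·5/36 + 125·1/12 + 216·5/36 + 343·5/36 + 512·7/36 + 729·1/6
 = 15/4 + 80/9 + 125/12 + 30 + 1715/36 + 896/9 + 243/2
 = 1287/4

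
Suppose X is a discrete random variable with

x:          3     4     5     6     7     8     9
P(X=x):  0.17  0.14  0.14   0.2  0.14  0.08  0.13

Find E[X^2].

E[X^2] = Σ x^2·P(X=x)
 = 9·0.17 + 16·0.14 + 25·0.14 + 36·0.2 + 49·0.14 + 64·0.08 + 81·0.13
 = 1.53 + 2.24 + 3.5 + 7.2 + 6.86 + 5.12 + 10.53
 = 36.98

36.98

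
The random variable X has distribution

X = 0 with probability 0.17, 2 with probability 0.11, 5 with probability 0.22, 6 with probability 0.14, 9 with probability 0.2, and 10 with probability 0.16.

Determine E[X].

5.56

E[X] = Σ x·P(X=x)
 = 0·0.17 + 2·0.11 + 5·0.22 + 6·0.14 + 9·0.2 + 10·0.16
 = 0 + 0.22 + 1.1 + 0.84 + 1.8 + 1.6
 = 5.56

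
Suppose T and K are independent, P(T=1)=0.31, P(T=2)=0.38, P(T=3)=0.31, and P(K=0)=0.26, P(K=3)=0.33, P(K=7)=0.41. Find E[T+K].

E[T+K] = Σ_t Σ_k (t+k) · P(T=t)P(K=k)
 = 1·0.0806 + 4·0.1023 + 8·0.1271 + 2·0.0988 + 5·0.1254 + 9·0.1558 + 3·0.0806 + 6·0.1023 + 10·0.1271
 = 0.0806 + 0.4092 + 1.0168 + 0.1976 + 0.627 + 1.4022 + 0.2418 + 0.6138 + 1.271
 = 5.86

5.86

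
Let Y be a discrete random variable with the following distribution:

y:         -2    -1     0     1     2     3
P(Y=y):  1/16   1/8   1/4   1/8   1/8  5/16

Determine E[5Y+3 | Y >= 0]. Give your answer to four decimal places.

11.0769

P(Y >= 0) = 1/4 + 1/8 + 1/8 + 5/16 = 13/16.
E[5Y+3 | Y >= 0] = [3·1/4 + 8·1/8 + 13·1/8 + 18·5/16] / (13/16)
 = 9 / (13/16)
 = 144/13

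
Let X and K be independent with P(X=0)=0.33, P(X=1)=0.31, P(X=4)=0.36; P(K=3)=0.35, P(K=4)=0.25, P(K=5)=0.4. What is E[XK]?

7.0875

E[XK] = Σ_x Σ_k xk · P(X=x)P(K=k)
 = 0·0.1155 + 0·0.0825 + 0·0.132 + 3·0.1085 + 4·0.0775 + 5·0.124 + 12·0.126 + 16·0.09 + 20·0.144
 = 0 + 0 + 0 + 0.3255 + 0.31 + 0.62 + 1.512 + 1.44 + 2.88
 = 7.0875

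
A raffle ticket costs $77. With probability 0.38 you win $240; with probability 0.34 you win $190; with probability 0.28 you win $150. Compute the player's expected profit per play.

E[payout] = 240·0.38 + 190·0.34 + 150·0.28
 = 91.2 + 64.6 + 42
 = 197.8
Net = 197.8 - 77 = 120.8

120.8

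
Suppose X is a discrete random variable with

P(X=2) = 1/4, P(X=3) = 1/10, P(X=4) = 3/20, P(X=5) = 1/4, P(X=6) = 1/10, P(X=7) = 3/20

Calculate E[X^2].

21.5

E[X^2] = Σ x^2·P(X=x)
 = 4·1/4 + 9·1/10 + 16·3/20 + 25·1/4 + 36·1/10 + 49·3/20
 = 1 + 9/10 + 12/5 + 25/4 + 18/5 + 147/20
 = 43/2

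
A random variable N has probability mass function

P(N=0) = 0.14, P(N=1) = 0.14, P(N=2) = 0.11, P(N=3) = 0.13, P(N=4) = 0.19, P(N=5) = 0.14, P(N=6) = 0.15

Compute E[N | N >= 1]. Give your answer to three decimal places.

3.616

P(N >= 1) = 0.14 + 0.11 + 0.13 + 0.19 + 0.14 + 0.15 = 0.86.
E[N | N >= 1] = [1·0.14 + 2·0.11 + 3·0.13 + 4·0.19 + 5·0.14 + 6·0.15] / 0.86
 = 3.11 / 0.86
 = 311/86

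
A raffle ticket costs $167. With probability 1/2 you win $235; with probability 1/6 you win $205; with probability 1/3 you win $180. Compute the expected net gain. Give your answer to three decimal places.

E[payout] = 235·1/2 + 205·1/6 + 180·1/3
 = 235/2 + 205/6 + 60
 = 635/3
Net = 635/3 - 167 = 134/3

44.667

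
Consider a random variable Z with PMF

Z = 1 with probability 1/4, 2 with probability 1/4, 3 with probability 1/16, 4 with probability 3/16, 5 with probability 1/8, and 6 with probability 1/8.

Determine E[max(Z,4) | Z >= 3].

4.75

P(Z >= 3) = 1/16 + 3/16 + 1/8 + 1/8 = 1/2.
E[max(Z,4) | Z >= 3] = [4·1/16 + 4·3/16 + 5·1/8 + 6·1/8] / (1/2)
 = 19/8 / (1/2)
 = 19/4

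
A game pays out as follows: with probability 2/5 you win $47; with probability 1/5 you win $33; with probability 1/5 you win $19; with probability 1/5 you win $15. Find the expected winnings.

32.2

E[payout] = 47·2/5 + 33·1/5 + 19·1/5 + 15·1/5
 = 94/5 + 33/5 + 19/5 + 3
 = 161/5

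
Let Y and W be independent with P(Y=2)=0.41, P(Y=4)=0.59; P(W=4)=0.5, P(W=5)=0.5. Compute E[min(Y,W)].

3.18

E[min(Y,W)] = Σ_y Σ_w min(y,w) · P(Y=y)P(W=w)
 = 2·0.205 + 2·0.205 + 4·0.295 + 4·0.295
 = 0.41 + 0.41 + 1.18 + 1.18
 = 3.18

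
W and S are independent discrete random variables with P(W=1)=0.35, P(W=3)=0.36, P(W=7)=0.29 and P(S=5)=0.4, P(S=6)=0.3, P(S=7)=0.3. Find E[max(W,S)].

6.219

E[max(W,S)] = Σ_w Σ_s max(w,s) · P(W=w)P(S=s)
 = 5·0.14 + 6·0.105 + 7·0.105 + 5·0.144 + 6·0.108 + 7·0.108 + 7·0.116 + 7·0.087 + 7·0.087
 = 0.7 + 0.63 + 0.735 + 0.72 + 0.648 + 0.756 + 0.812 + 0.609 + 0.609
 = 6.219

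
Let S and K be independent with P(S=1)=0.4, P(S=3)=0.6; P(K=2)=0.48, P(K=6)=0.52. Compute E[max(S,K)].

E[max(S,K)] = Σ_s Σ_k max(s,k) · P(S=s)P(K=k)
 = 2·0.192 + 6·0.208 + 3·0.288 + 6·0.312
 = 0.384 + 1.248 + 0.864 + 1.872
 = 4.368

4.368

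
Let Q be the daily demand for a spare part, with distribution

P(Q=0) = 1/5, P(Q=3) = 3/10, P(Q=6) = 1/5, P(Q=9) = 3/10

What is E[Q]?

E[Q] = Σ q·P(Q=q)
 = 0·1/5 + 3·3/10 + 6·1/5 + 9·3/10
 = 0 + 9/10 + 6/5 + 27/10
 = 24/5

4.8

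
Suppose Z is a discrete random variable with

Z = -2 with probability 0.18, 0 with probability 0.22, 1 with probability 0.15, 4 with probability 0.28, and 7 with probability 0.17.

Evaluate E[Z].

2.1

E[Z] = Σ z·P(Z=z)
 = (-2)·0.18 + 0·0.22 + 1·0.15 + 4·0.28 + 7·0.17
 = (-0.36) + 0 + 0.15 + 1.12 + 1.19
 = 2.1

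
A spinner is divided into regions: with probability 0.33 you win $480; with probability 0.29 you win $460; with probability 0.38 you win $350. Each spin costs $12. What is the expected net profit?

412.8

E[payout] = 480·0.33 + 460·0.29 + 350·0.38
 = 158.4 + 133.4 + 133
 = 424.8
Net = 424.8 - 12 = 412.8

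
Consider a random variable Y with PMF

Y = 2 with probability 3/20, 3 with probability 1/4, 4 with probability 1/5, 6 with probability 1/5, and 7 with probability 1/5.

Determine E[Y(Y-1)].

E[Y(Y-1)] = Σ y(y-1)·P(Y=y)
 = 2·3/20 + 6·1/4 + 12·1/5 + 30·1/5 + 42·1/5
 = 3/10 + 3/2 + 12/5 + 6 + 42/5
 = 93/5

18.6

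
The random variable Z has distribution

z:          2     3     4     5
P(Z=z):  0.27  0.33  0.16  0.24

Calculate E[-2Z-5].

-11.74

E[-2Z-5] = Σ (-2z-5)·P(Z=z)
 = (-9)·0.27 + (-11)·0.33 + (-13)·0.16 + (-15)·0.24
 = (-2.43) + (-3.63) + (-2.08) + (-3.6)
 = -11.74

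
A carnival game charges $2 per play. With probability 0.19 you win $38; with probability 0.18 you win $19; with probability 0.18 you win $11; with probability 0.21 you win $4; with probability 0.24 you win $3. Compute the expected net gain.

E[payout] = 38·0.19 + 19·0.18 + 11·0.18 + 4·0.21 + 3·0.24
 = 7.22 + 3.42 + 1.98 + 0.84 + 0.72
 = 14.18
Net = 14.18 - 2 = 12.18

12.18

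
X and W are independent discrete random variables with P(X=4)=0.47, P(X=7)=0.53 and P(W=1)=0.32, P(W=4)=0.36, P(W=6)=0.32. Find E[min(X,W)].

E[min(X,W)] = Σ_x Σ_w min(x,w) · P(X=x)P(W=w)
 = 1·0.1504 + 4·0.1692 + 4·0.1504 + 1·0.1696 + 4·0.1908 + 6·0.1696
 = 0.1504 + 0.6768 + 0.6016 + 0.1696 + 0.7632 + 1.0176
 = 3.3792

3.3792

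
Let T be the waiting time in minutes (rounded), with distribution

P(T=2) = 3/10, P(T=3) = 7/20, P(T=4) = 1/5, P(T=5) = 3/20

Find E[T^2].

11.3

E[T^2] = Σ t^2·P(T=t)
 = 4·3/10 + 9·7/20 + 16·1/5 + 25·3/20
 = 6/5 + 63/20 + 16/5 + 15/4
 = 113/10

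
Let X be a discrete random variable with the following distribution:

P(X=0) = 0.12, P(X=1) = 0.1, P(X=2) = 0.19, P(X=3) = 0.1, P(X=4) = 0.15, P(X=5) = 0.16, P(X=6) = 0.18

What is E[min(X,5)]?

E[min(X,5)] = Σ min(x,5)·P(X=x)
 = 0·0.12 + 1·0.1 + 2·0.19 + 3·0.1 + 4·0.15 + 5·0.16 + 5·0.18
 = 0 + 0.1 + 0.38 + 0.3 + 0.6 + 0.8 + 0.9
 = 3.08

3.08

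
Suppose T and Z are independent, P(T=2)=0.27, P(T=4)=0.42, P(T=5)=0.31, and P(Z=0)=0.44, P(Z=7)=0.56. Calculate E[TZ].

E[TZ] = Σ_t Σ_z tz · P(T=t)P(Z=z)
 = 0·0.1188 + 14·0.1512 + 0·0.1848 + 28·0.2352 + 0·0.1364 + 35·0.1736
 = 0 + 2.1168 + 0 + 6.5856 + 0 + 6.076
 = 14.7784

14.7784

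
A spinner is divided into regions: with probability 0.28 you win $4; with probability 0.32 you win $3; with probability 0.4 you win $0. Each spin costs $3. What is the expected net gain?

E[payout] = 4·0.28 + 3·0.32 + 0·0.4
 = 1.12 + 0.96 + 0
 = 2.08
Net = 2.08 - 3 = -0.92

-0.92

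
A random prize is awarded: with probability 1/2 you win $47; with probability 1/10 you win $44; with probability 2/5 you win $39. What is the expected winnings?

E[payout] = 47·1/2 + 44·1/10 + 39·2/5
 = 47/2 + 22/5 + 78/5
 = 87/2

43.5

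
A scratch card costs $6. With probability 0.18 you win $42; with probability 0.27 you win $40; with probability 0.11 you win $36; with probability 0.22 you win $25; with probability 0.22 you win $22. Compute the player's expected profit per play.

E[payout] = 42·0.18 + 40·0.27 + 36·0.11 + 25·0.22 + 22·0.22
 = 7.56 + 10.8 + 3.96 + 5.5 + 4.84
 = 32.66
Net = 32.66 - 6 = 26.66

26.66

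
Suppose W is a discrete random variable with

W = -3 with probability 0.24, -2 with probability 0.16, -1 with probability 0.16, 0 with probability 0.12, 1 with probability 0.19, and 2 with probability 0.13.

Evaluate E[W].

E[W] = Σ w·P(W=w)
 = (-3)·0.24 + (-2)·0.16 + (-1)·0.16 + 0·0.12 + 1·0.19 + 2·0.13
 = (-0.72) + (-0.32) + (-0.16) + 0 + 0.19 + 0.26
 = -0.75

-0.75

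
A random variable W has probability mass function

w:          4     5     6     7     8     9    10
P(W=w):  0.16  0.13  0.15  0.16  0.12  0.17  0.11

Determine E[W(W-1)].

44.6

E[W(W-1)] = Σ w(w-1)·P(W=w)
 = 12·0.16 + 20·0.13 + 30·0.15 + 42·0.16 + 56·0.12 + 72·0.17 + 90·0.11
 = 1.92 + 2.6 + 4.5 + 6.72 + 6.72 + 12.24 + 9.9
 = 44.6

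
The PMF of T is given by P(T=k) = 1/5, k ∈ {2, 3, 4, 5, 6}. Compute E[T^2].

E[T^2] = Σ t^2·P(T=t)
 = 4·1/5 + 9·1/5 + 16·1/5 + 25·1/5 + 36·1/5
 = 4/5 + 9/5 + 16/5 + 5 + 36/5
 = 18

18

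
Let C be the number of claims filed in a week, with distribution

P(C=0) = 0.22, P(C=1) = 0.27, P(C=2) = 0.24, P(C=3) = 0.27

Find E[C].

E[C] = Σ c·P(C=c)
 = 0·0.22 + 1·0.27 + 2·0.24 + 3·0.27
 = 0 + 0.27 + 0.48 + 0.81
 = 1.56

1.56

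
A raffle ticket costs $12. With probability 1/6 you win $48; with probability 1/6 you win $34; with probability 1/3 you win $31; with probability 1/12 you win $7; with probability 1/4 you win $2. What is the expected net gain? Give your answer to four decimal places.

E[payout] = 48·1/6 + 34·1/6 + 31·1/3 + 7·1/12 + 2·1/4
 = 8 + 17/3 + 31/3 + 7/12 + 1/2
 = 301/12
Net = 301/12 - 12 = 157/12

13.0833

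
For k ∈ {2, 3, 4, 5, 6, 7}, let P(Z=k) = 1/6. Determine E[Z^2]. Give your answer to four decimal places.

E[Z^2] = Σ z^2·P(Z=z)
 = 4·1/6 + 9·1/6 + 16·1/6 + 25·1/6 + 36·1/6 + 49·1/6
 = 2/3 + 3/2 + 8/3 + 25/6 + 6 + 49/6
 = 139/6

23.1667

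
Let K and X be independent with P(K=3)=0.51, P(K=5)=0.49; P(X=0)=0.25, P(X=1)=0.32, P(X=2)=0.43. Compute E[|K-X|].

2.8

E[|K-X|] = Σ_k Σ_x |k-x| · P(K=k)P(X=x)
 = 3·0.1275 + 2·0.1632 + 1·0.2193 + 5·0.1225 + 4·0.1568 + 3·0.2107
 = 0.3825 + 0.3264 + 0.2193 + 0.6125 + 0.6272 + 0.6321
 = 2.8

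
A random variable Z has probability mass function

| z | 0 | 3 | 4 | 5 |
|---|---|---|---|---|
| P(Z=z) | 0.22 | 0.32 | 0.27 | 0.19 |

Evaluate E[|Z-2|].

E[|Z-2|] = Σ |z-2|·P(Z=z)
 = 2·0.22 + 1·0.32 + 2·0.27 + 3·0.19
 = 0.44 + 0.32 + 0.54 + 0.57
 = 1.87

1.87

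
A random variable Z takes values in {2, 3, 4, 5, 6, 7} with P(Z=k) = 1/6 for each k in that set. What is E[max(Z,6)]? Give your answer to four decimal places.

E[max(Z,6)] = Σ max(z,6)·P(Z=z)
 = 6·1/6 + 6·1/6 + 6·1/6 + 6·1/6 + 6·1/6 + 7·1/6
 = 1 + 1 + 1 + 1 + 1 + 7/6
 = 37/6

6.1667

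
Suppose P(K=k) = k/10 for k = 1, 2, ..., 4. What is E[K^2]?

10

E[K^2] = Σ k^2·P(K=k)
 = 1·1/10 + 4·1/5 + 9·3/10 + 16·2/5
 = 1/10 + 4/5 + 27/10 + 32/5
 = 10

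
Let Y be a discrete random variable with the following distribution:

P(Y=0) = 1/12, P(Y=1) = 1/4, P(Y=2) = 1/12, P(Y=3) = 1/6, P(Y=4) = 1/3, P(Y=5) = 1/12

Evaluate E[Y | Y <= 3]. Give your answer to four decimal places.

P(Y <= 3) = 1/12 + 1/4 + 1/12 + 1/6 = 7/12.
E[Y | Y <= 3] = [0·1/12 + 1·1/4 + 2·1/12 + 3·1/6] / (7/12)
 = 11/12 / (7/12)
 = 11/7

1.5714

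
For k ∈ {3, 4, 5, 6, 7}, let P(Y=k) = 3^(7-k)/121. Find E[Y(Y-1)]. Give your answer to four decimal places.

9.2727

E[Y(Y-1)] = Σ y(y-1)·P(Y=y)
 = 6·81/121 + 12·27/121 + 20·9/121 + 30·3/121 + 42·1/121
 = 486/121 + 324/121 + 180/121 + 90/121 + 42/121
 = 102/11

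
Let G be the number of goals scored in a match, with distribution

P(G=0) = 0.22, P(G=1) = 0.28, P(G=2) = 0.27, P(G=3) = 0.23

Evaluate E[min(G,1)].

E[min(G,1)] = Σ min(g,1)·P(G=g)
 = 0·0.22 + 1·0.28 + 1·0.27 + 1·0.23
 = 0 + 0.28 + 0.27 + 0.23
 = 0.78

0.78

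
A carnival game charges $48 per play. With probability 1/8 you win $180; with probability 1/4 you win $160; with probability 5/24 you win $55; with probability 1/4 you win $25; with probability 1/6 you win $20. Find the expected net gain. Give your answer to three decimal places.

35.542

E[payout] = 180·1/8 + 160·1/4 + 55·5/24 + 25·1/4 + 20·1/6
 = 45/2 + 40 + 275/24 + 25/4 + 10/3
 = 2005/24
Net = 2005/24 - 48 = 853/24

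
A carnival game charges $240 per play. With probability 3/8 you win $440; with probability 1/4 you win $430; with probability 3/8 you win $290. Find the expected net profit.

141.25

E[payout] = 440·3/8 + 430·1/4 + 290·3/8
 = 165 + 215/2 + 435/4
 = 1525/4
Net = 1525/4 - 240 = 565/4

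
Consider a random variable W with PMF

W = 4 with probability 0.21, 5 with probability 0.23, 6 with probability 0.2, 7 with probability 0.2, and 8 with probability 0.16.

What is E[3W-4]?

13.61

E[3W-4] = Σ (3w-4)·P(W=w)
 = 8·0.21 + 11·0.23 + 14·0.2 + 17·0.2 + 20·0.16
 = 1.68 + 2.53 + 2.8 + 3.4 + 3.2
 = 13.61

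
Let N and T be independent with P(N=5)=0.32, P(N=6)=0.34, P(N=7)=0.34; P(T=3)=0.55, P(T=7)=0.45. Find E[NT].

28.896

E[NT] = Σ_n Σ_t nt · P(N=n)P(T=t)
 = 15·0.176 + 35·0.144 + 18·0.187 + 42·0.153 + 21·0.187 + 49·0.153
 = 2.64 + 5.04 + 3.366 + 6.426 + 3.927 + 7.497
 = 28.896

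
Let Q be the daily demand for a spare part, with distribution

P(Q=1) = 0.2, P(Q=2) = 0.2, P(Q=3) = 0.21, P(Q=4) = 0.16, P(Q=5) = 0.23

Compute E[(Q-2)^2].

E[(Q-2)^2] = Σ (q-2)^2·P(Q=q)
 = 1·0.2 + 0·0.2 + 1·0.21 + 4·0.16 + 9·0.23
 = 0.2 + 0 + 0.21 + 0.64 + 2.07
 = 3.12

3.12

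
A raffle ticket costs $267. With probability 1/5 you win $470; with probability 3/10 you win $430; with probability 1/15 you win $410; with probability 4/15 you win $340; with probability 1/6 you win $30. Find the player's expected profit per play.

79

E[payout] = 470·1/5 + 430·3/10 + 410·1/15 + 340·4/15 + 30·1/6
 = 94 + 129 + 82/3 + 272/3 + 5
 = 346
Net = 346 - 267 = 79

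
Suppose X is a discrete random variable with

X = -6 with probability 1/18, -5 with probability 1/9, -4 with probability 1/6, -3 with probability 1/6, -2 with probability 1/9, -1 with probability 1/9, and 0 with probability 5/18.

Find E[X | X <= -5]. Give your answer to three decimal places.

-5.333

P(X <= -5) = 1/18 + 1/9 = 1/6.
E[X | X <= -5] = [(-6)·1/18 + (-5)·1/9] / (1/6)
 = -8/9 / (1/6)
 = -16/3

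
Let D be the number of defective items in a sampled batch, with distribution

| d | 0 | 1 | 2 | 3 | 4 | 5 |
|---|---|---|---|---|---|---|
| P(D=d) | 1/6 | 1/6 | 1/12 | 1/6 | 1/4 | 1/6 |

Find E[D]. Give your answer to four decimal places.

2.6667

E[D] = Σ d·P(D=d)
 = 0·1/6 + 1·1/6 + 2·1/12 + 3·1/6 + 4·1/4 + 5·1/6
 = 0 + 1/6 + 1/6 + 1/2 + 1 + 5/6
 = 8/3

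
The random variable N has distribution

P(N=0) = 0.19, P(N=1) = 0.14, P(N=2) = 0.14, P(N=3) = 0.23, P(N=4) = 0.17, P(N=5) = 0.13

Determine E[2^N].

E[2^N] = Σ 2^n·P(N=n)
 = 1·0.19 + 2·0.14 + 4·0.14 + 8·0.23 + 16·0.17 + 32·0.13
 = 0.19 + 0.28 + 0.56 + 1.84 + 2.72 + 4.16
 = 9.75

9.75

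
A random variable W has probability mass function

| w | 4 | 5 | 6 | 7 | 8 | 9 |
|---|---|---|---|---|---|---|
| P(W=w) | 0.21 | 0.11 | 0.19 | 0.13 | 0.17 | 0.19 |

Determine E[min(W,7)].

E[min(W,7)] = Σ min(w,7)·P(W=w)
 = 4·0.21 + 5·0.11 + 6·0.19 + 7·0.13 + 7·0.17 + 7·0.19
 = 0.84 + 0.55 + 1.14 + 0.91 + 1.19 + 1.33
 = 5.96

5.96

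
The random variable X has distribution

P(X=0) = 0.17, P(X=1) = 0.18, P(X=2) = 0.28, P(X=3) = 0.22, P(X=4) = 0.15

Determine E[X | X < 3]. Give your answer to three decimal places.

P(X < 3) = 0.17 + 0.18 + 0.28 = 0.63.
E[X | X < 3] = [0·0.17 + 1·0.18 + 2·0.28] / 0.63
 = 0.74 / 0.63
 = 74/63

1.175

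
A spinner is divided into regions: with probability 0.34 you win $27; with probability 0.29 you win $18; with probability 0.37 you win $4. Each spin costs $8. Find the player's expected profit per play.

7.88

E[payout] = 27·0.34 + 18·0.29 + 4·0.37
 = 9.18 + 5.22 + 1.48
 = 15.88
Net = 15.88 - 8 = 7.88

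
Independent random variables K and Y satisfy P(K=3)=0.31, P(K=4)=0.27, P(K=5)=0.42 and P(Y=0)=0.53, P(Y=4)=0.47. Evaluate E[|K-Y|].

2.5214

E[|K-Y|] = Σ_k Σ_y |k-y| · P(K=k)P(Y=y)
 = 3·0.1643 + 1·0.1457 + 4·0.1431 + 0·0.1269 + 5·0.2226 + 1·0.1974
 = 0.4929 + 0.1457 + 0.5724 + 0 + 1.113 + 0.1974
 = 2.5214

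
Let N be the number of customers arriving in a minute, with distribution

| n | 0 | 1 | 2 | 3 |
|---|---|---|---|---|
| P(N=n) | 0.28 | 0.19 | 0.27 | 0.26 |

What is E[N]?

E[N] = Σ n·P(N=n)
 = 0·0.28 + 1·0.19 + 2·0.27 + 3·0.26
 = 0 + 0.19 + 0.54 + 0.78
 = 1.51

1.51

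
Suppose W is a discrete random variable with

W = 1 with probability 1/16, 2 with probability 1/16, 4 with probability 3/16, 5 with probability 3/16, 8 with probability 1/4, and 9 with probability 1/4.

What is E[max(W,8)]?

8.25

E[max(W,8)] = Σ max(w,8)·P(W=w)
 = 8·1/16 + 8·1/16 + 8·3/16 + 8·3/16 + 8·1/4 + 9·1/4
 = 1/2 + 1/2 + 3/2 + 3/2 + 2 + 9/4
 = 33/4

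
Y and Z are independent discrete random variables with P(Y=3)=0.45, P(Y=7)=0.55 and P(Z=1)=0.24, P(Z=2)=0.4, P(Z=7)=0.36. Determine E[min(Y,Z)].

E[min(Y,Z)] = Σ_y Σ_z min(y,z) · P(Y=y)P(Z=z)
 = 1·0.108 + 2·0.18 + 3·0.162 + 1·0.132 + 2·0.22 + 7·0.198
 = 0.108 + 0.36 + 0.486 + 0.132 + 0.44 + 1.386
 = 2.912

2.912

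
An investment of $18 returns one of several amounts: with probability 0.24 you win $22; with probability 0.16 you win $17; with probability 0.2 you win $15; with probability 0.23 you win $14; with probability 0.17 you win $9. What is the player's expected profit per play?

E[payout] = 22·0.24 + 17·0.16 + 15·0.2 + 14·0.23 + 9·0.17
 = 5.28 + 2.72 + 3 + 3.22 + 1.53
 = 15.75
Net = 15.75 - 18 = -2.25

-2.25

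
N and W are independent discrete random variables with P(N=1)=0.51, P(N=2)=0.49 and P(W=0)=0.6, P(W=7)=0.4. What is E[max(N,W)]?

E[max(N,W)] = Σ_n Σ_w max(n,w) · P(N=n)P(W=w)
 = 1·0.306 + 7·0.204 + 2·0.294 + 7·0.196
 = 0.306 + 1.428 + 0.588 + 1.372
 = 3.694

3.694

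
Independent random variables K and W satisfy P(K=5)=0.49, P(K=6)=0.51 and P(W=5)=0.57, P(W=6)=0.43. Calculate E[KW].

E[KW] = Σ_k Σ_w kw · P(K=k)P(W=w)
 = 25·0.2793 + 30·0.2107 + 30·0.2907 + 36·0.2193
 = 6.9825 + 6.321 + 8.721 + 7.8948
 = 29.9193

29.9193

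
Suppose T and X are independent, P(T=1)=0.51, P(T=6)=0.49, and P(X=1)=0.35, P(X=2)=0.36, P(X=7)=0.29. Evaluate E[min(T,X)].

E[min(T,X)] = Σ_t Σ_x min(t,x) · P(T=t)P(X=x)
 = 1·0.1785 + 1·0.1836 + 1·0.1479 + 1·0.1715 + 2·0.1764 + 6·0.1421
 = 0.1785 + 0.1836 + 0.1479 + 0.1715 + 0.3528 + 0.8526
 = 1.8869

1.8869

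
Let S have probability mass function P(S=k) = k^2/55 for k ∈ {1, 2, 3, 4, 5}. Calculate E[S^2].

E[S^2] = Σ s^2·P(S=s)
 = 1·1/55 + 4·4/55 + 9·9/55 + 16·16/55 + 25·5/11
 = 1/55 + 16/55 + 81/55 + 256/55 + 125/11
 = 89/5

17.8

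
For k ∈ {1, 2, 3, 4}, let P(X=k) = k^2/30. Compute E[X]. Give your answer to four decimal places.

E[X] = Σ x·P(X=x)
 = 1·1/30 + 2·2/15 + 3·3/10 + 4·8/15
 = 1/30 + 4/15 + 9/10 + 32/15
 = 10/3

3.3333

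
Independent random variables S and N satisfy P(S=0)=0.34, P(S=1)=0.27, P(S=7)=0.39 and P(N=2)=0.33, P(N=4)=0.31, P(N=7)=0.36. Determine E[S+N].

E[S+N] = Σ_s Σ_n (s+n) · P(S=s)P(N=n)
 = 2·0.1122 + 4·0.1054 + 7·0.1224 + 3·0.0891 + 5·0.0837 + 8·0.0972 + 9·0.1287 + 11·0.1209 + 14·0.1404
 = 0.2244 + 0.4216 + 0.8568 + 0.2673 + 0.4185 + 0.7776 + 1.1583 + 1.3299 + 1.9656
 = 7.42

7.42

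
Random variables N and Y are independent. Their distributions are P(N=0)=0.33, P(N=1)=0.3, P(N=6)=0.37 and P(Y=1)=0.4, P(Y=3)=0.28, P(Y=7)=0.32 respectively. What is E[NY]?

8.7696

E[NY] = Σ_n Σ_y ny · P(N=n)P(Y=y)
 = 0·0.132 + 0·0.0924 + 0·0.1056 + 1·0.12 + 3·0.084 + 7·0.096 + 6·0.148 + 18·0.1036 + 42·0.1184
 = 0 + 0 + 0 + 0.12 + 0.252 + 0.672 + 0.888 + 1.8648 + 4.9728
 = 8.7696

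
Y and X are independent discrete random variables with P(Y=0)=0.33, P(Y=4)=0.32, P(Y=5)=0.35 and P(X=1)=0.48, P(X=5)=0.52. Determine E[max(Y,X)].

E[max(Y,X)] = Σ_y Σ_x max(y,x) · P(Y=y)P(X=x)
 = 1·0.1584 + 5·0.1716 + 4·0.1536 + 5·0.1664 + 5·0.168 + 5·0.182
 = 0.1584 + 0.858 + 0.6144 + 0.832 + 0.84 + 0.91
 = 4.2128

4.2128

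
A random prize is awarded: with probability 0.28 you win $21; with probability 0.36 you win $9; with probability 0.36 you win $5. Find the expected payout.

E[payout] = 21·0.28 + 9·0.36 + 5·0.36
 = 5.88 + 3.24 + 1.8
 = 10.92

10.92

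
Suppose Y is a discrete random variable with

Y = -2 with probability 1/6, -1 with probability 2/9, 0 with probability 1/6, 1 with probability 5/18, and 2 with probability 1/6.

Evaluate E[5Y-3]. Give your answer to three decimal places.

-2.722

E[5Y-3] = Σ (5y-3)·P(Y=y)
 = (-13)·1/6 + (-8)·2/9 + (-3)·1/6 + 2·5/18 + 7·1/6
 = (-13/6) + (-16/9) + (-1/2) + 5/9 + 7/6
 = -49/18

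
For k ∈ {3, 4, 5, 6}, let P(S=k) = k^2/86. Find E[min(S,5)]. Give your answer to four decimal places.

E[min(S,5)] = Σ min(s,5)·P(S=s)
 = 3·9/86 + 4·8/43 + 5·25/86 + 5·18/43
 = 27/86 + 32/43 + 125/86 + 90/43
 = 198/43

4.6047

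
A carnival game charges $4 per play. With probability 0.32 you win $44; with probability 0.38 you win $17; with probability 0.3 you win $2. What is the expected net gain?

E[payout] = 44·0.32 + 17·0.38 + 2·0.3
 = 14.08 + 6.46 + 0.6
 = 21.14
Net = 21.14 - 4 = 17.14

17.14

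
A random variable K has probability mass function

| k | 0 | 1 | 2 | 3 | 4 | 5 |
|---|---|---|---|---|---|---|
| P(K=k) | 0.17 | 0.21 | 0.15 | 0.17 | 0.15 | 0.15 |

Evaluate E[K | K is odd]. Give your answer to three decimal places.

2.774

P(K is odd) = 0.21 + 0.17 + 0.15 = 0.53.
E[K | K is odd] = [1·0.21 + 3·0.17 + 5·0.15] / 0.53
 = 1.47 / 0.53
 = 147/53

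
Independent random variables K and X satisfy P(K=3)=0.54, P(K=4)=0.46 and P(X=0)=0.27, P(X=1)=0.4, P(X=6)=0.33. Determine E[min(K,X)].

1.5418

E[min(K,X)] = Σ_k Σ_x min(k,x) · P(K=k)P(X=x)
 = 0·0.1458 + 1·0.216 + 3·0.1782 + 0·0.1242 + 1·0.184 + 4·0.1518
 = 0 + 0.216 + 0.5346 + 0 + 0.184 + 0.6072
 = 1.5418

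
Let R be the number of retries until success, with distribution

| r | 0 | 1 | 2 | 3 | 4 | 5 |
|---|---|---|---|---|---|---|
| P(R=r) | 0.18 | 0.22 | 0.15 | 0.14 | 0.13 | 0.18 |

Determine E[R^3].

36.02

E[R^3] = Σ r^3·P(R=r)
 = 0·0.18 + 1·0.22 + 8·0.15 + 27·0.14 + 64·0.13 + 125·0.18
 = 0 + 0.22 + 1.2 + 3.78 + 8.32 + 22.5
 = 36.02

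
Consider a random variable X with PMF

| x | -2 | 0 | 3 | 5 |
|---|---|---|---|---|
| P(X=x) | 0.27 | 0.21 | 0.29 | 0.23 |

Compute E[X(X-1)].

7.96

E[X(X-1)] = Σ x(x-1)·P(X=x)
 = 6·0.27 + 0·0.21 + 6·0.29 + 20·0.23
 = 1.62 + 0 + 1.74 + 4.6
 = 7.96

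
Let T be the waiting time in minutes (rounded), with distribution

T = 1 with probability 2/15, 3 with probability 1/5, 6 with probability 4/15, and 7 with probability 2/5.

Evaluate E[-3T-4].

E[-3T-4] = Σ (-3t-4)·P(T=t)
 = (-7)·2/15 + (-13)·1/5 + (-22)·4/15 + (-25)·2/5
 = (-14/15) + (-13/5) + (-88/15) + (-10)
 = -97/5

-19.4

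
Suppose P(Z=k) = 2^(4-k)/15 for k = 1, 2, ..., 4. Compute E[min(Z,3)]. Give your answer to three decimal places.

1.667

E[min(Z,3)] = Σ min(z,3)·P(Z=z)
 = 1·8/15 + 2·4/15 + 3·2/15 + 3·1/15
 = 8/15 + 8/15 + 2/5 + 1/5
 = 5/3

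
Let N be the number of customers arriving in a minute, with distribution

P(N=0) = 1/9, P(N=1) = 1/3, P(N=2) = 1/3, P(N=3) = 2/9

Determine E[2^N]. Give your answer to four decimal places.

3.8889

E[2^N] = Σ 2^n·P(N=n)
 = 1·1/9 + 2·1/3 + 4·1/3 + 8·2/9
 = 1/9 + 2/3 + 4/3 + 16/9
 = 35/9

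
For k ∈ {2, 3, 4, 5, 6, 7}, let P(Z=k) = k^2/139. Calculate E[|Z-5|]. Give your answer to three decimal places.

E[|Z-5|] = Σ |z-5|·P(Z=z)
 = 3·4/139 + 2·9/139 + 1·16/139 + 0·25/139 + 1·36/139 + 2·49/139
 = 12/139 + 18/139 + 16/139 + 0 + 36/139 + 98/139
 = 180/139

1.295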